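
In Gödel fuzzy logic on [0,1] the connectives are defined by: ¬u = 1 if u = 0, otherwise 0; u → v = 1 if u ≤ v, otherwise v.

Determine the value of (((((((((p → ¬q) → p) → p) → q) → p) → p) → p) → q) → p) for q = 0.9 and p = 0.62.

0.62

¬q: Gödel ¬ of 0.9 = 0 (operand ≠ 0)
(p → ¬q): 0.62 > 0, so result = 0
((p → ¬q) → p): 0 ≤ 0.62, so result = 1
(((p → ¬q) → p) → p): 1 > 0.62, so result = 0.62
((((p → ¬q) → p) → p) → q): 0.62 ≤ 0.9, so result = 1
(((((p → ¬q) → p) → p) → q) → p): 1 > 0.62, so result = 0.62
((((((p → ¬q) → p) → p) → q) → p) → p): 0.62 ≤ 0.62, so result = 1
(((((((p → ¬q) → p) → p) → q) → p) → p) → p): 1 > 0.62, so result = 0.62
((((((((p → ¬q) → p) → p) → q) → p) → p) → p) → q): 0.62 ≤ 0.9, so result = 1
(((((((((p → ¬q) → p) → p) → q) → p) → p) → p) → q) → p): 1 > 0.62, so result = 0.62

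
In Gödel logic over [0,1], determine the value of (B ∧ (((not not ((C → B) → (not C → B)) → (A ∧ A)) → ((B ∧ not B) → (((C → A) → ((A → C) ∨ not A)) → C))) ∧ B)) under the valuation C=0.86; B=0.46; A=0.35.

(C → B): 0.86 > 0.46, so result = 0.46
not C: Gödel ¬ of 0.86 = 0 (operand ≠ 0)
(not C → B): 0 ≤ 0.46, so result = 1
((C → B) → (not C → B)): 0.46 ≤ 1, so result = 1
not ((C → B) → (not C → B)): Gödel ¬ of 1 = 0 (operand ≠ 0)
not not ((C → B) → (not C → B)): Gödel ¬ of 0 = 1 (operand is 0)
(A ∧ A) = min(0.35, 0.35) = 0.35
(not not ((C → B) → (not C → B)) → (A ∧ A)): 1 > 0.35, so result = 0.35
not B: Gödel ¬ of 0.46 = 0 (operand ≠ 0)
(B ∧ not B) = min(0.46, 0) = 0
(C → A): 0.86 > 0.35, so result = 0.35
(A → C): 0.35 ≤ 0.86, so result = 1
not A: Gödel ¬ of 0.35 = 0 (operand ≠ 0)
((A → C) ∨ not A) = max(1, 0) = 1
((C → A) → ((A → C) ∨ not A)): 0.35 ≤ 1, so result = 1
(((C → A) → ((A → C) ∨ not A)) → C): 1 > 0.86, so result = 0.86
((B ∧ not B) → (((C → A) → ((A → C) ∨ not A)) → C)): 0 ≤ 0.86, so result = 1
((not not ((C → B) → (not C → B)) → (A ∧ A)) → ((B ∧ not B) → (((C → A) → ((A → C) ∨ not A)) → C))): 0.35 ≤ 1, so result = 1
(((not not ((C → B) → (not C → B)) → (A ∧ A)) → ((B ∧ not B) → (((C → A) → ((A → C) ∨ not A)) → C))) ∧ B) = min(1, 0.46) = 0.46
(B ∧ (((not not ((C → B) → (not C → B)) → (A ∧ A)) → ((B ∧ not B) → (((C → A) → ((A → C) ∨ not A)) → C))) ∧ B)) = min(0.46, 0.46) = 0.46

0.46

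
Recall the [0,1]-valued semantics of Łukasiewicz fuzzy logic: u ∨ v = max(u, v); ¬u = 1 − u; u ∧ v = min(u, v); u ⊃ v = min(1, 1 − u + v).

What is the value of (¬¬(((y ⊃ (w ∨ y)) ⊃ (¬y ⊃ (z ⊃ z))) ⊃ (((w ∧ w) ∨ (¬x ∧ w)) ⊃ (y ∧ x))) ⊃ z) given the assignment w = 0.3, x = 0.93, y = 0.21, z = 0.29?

(w ∨ y) = max(0.3, 0.21) = 0.3
(y ⊃ (w ∨ y)): min(1, 1 − 0.21 + 0.3) = 1
¬y: Łukasiewicz ¬ gives 1 − 0.21 = 0.79
(z ⊃ z): min(1, 1 − 0.29 + 0.29) = 1
(¬y ⊃ (z ⊃ z)): min(1, 1 − 0.79 + 1) = 1
((y ⊃ (w ∨ y)) ⊃ (¬y ⊃ (z ⊃ z))): min(1, 1 − 1 + 1) = 1
(w ∧ w) = min(0.3, 0.3) = 0.3
¬x: Łukasiewicz ¬ gives 1 − 0.93 = 0.07
(¬x ∧ w) = min(0.07, 0.3) = 0.07
((w ∧ w) ∨ (¬x ∧ w)) = max(0.3, 0.07) = 0.3
(y ∧ x) = min(0.21, 0.93) = 0.21
(((w ∧ w) ∨ (¬x ∧ w)) ⊃ (y ∧ x)): min(1, 1 − 0.3 + 0.21) = 0.91
(((y ⊃ (w ∨ y)) ⊃ (¬y ⊃ (z ⊃ z))) ⊃ (((w ∧ w) ∨ (¬x ∧ w)) ⊃ (y ∧ x))): min(1, 1 − 1 + 0.91) = 0.91
¬(((y ⊃ (w ∨ y)) ⊃ (¬y ⊃ (z ⊃ z))) ⊃ (((w ∧ w) ∨ (¬x ∧ w)) ⊃ (y ∧ x))): Łukasiewicz ¬ gives 1 − 0.91 = 0.09
¬¬(((y ⊃ (w ∨ y)) ⊃ (¬y ⊃ (z ⊃ z))) ⊃ (((w ∧ w) ∨ (¬x ∧ w)) ⊃ (y ∧ x))): Łukasiewicz ¬ gives 1 − 0.09 = 0.91
(¬¬(((y ⊃ (w ∨ y)) ⊃ (¬y ⊃ (z ⊃ z))) ⊃ (((w ∧ w) ∨ (¬x ∧ w)) ⊃ (y ∧ x))) ⊃ z): min(1, 1 − 0.91 + 0.29) = 0.38

0.38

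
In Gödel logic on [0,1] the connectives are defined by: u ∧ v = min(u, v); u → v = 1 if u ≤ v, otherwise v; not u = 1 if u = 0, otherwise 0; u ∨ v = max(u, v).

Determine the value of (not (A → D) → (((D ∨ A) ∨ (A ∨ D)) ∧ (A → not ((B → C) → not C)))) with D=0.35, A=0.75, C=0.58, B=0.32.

1.00

(A → D): 0.75 > 0.35, so result = 0.35
not (A → D): Gödel ¬ of 0.35 = 0 (operand ≠ 0)
(D ∨ A) = max(0.35, 0.75) = 0.75
(A ∨ D) = max(0.75, 0.35) = 0.75
((D ∨ A) ∨ (A ∨ D)) = max(0.75, 0.75) = 0.75
(B → C): 0.32 ≤ 0.58, so result = 1
not C: Gödel ¬ of 0.58 = 0 (operand ≠ 0)
((B → C) → not C): 1 > 0, so result = 0
not ((B → C) → not C): Gödel ¬ of 0 = 1 (operand is 0)
(A → not ((B → C) → not C)): 0.75 ≤ 1, so result = 1
(((D ∨ A) ∨ (A ∨ D)) ∧ (A → not ((B → C) → not C))) = min(0.75, 1) = 0.75
(not (A → D) → (((D ∨ A) ∨ (A ∨ D)) ∧ (A → not ((B → C) → not C)))): 0 ≤ 0.75, so result = 1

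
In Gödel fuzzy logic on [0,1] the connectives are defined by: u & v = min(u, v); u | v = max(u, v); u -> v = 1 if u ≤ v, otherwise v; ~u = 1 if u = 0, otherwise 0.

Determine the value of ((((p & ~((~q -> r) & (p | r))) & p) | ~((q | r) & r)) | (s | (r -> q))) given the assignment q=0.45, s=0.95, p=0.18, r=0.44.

1.00

~q: Gödel ¬ of 0.45 = 0 (operand ≠ 0)
(~q -> r): 0 ≤ 0.44, so result = 1
(p | r) = max(0.18, 0.44) = 0.44
((~q -> r) & (p | r)) = min(1, 0.44) = 0.44
~((~q -> r) & (p | r)): Gödel ¬ of 0.44 = 0 (operand ≠ 0)
(p & ~((~q -> r) & (p | r))) = min(0.18, 0) = 0
((p & ~((~q -> r) & (p | r))) & p) = min(0, 0.18) = 0
(q | r) = max(0.45, 0.44) = 0.45
((q | r) & r) = min(0.45, 0.44) = 0.44
~((q | r) & r): Gödel ¬ of 0.44 = 0 (operand ≠ 0)
(((p & ~((~q -> r) & (p | r))) & p) | ~((q | r) & r)) = max(0, 0) = 0
(r -> q): 0.44 ≤ 0.45, so result = 1
(s | (r -> q)) = max(0.95, 1) = 1
((((p & ~((~q -> r) & (p | r))) & p) | ~((q | r) & r)) | (s | (r -> q))) = max(0, 1) = 1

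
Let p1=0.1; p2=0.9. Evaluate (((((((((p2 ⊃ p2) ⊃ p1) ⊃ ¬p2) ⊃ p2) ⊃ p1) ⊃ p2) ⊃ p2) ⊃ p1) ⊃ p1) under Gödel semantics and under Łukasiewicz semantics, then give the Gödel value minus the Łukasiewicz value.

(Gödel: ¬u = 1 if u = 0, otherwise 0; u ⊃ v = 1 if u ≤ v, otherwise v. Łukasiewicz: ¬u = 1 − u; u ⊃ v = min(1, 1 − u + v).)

0.10

Gödel evaluation:
  (p2 ⊃ p2): 0.9 ≤ 0.9, so result = 1
  ((p2 ⊃ p2) ⊃ p1): 1 > 0.1, so result = 0.1
  ¬p2: Gödel ¬ of 0.9 = 0 (operand ≠ 0)
  (((p2 ⊃ p2) ⊃ p1) ⊃ ¬p2): 0.1 > 0, so result = 0
  ((((p2 ⊃ p2) ⊃ p1) ⊃ ¬p2) ⊃ p2): 0 ≤ 0.9, so result = 1
  (((((p2 ⊃ p2) ⊃ p1) ⊃ ¬p2) ⊃ p2) ⊃ p1): 1 > 0.1, so result = 0.1
  ((((((p2 ⊃ p2) ⊃ p1) ⊃ ¬p2) ⊃ p2) ⊃ p1) ⊃ p2): 0.1 ≤ 0.9, so result = 1
  (((((((p2 ⊃ p2) ⊃ p1) ⊃ ¬p2) ⊃ p2) ⊃ p1) ⊃ p2) ⊃ p2): 1 > 0.9, so result = 0.9
  ((((((((p2 ⊃ p2) ⊃ p1) ⊃ ¬p2) ⊃ p2) ⊃ p1) ⊃ p2) ⊃ p2) ⊃ p1): 0.9 > 0.1, so result = 0.1
  (((((((((p2 ⊃ p2) ⊃ p1) ⊃ ¬p2) ⊃ p2) ⊃ p1) ⊃ p2) ⊃ p2) ⊃ p1) ⊃ p1): 0.1 ≤ 0.1, so result = 1
  Gödel value = 1
Łukasiewicz evaluation:
  (p2 ⊃ p2): min(1, 1 − 0.9 + 0.9) = 1
  ((p2 ⊃ p2) ⊃ p1): min(1, 1 − 1 + 0.1) = 0.1
  ¬p2: Łukasiewicz ¬ gives 1 − 0.9 = 0.1
  (((p2 ⊃ p2) ⊃ p1) ⊃ ¬p2): min(1, 1 − 0.1 + 0.1) = 1
  ((((p2 ⊃ p2) ⊃ p1) ⊃ ¬p2) ⊃ p2): min(1, 1 − 1 + 0.9) = 0.9
  (((((p2 ⊃ p2) ⊃ p1) ⊃ ¬p2) ⊃ p2) ⊃ p1): min(1, 1 − 0.9 + 0.1) = 0.2
  ((((((p2 ⊃ p2) ⊃ p1) ⊃ ¬p2) ⊃ p2) ⊃ p1) ⊃ p2): min(1, 1 − 0.2 + 0.9) = 1
  (((((((p2 ⊃ p2) ⊃ p1) ⊃ ¬p2) ⊃ p2) ⊃ p1) ⊃ p2) ⊃ p2): min(1, 1 − 1 + 0.9) = 0.9
  ((((((((p2 ⊃ p2) ⊃ p1) ⊃ ¬p2) ⊃ p2) ⊃ p1) ⊃ p2) ⊃ p2) ⊃ p1): min(1, 1 − 0.9 + 0.1) = 0.2
  (((((((((p2 ⊃ p2) ⊃ p1) ⊃ ¬p2) ⊃ p2) ⊃ p1) ⊃ p2) ⊃ p2) ⊃ p1) ⊃ p1): min(1, 1 − 0.2 + 0.1) = 0.9
  Łukasiewicz value = 0.9
Difference: 1 − 0.9 = 0.10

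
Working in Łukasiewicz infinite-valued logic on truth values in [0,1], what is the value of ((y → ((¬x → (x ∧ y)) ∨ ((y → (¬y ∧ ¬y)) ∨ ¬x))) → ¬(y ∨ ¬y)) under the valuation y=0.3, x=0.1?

¬x: Łukasiewicz ¬ gives 1 − 0.1 = 0.9
(x ∧ y) = min(0.1, 0.3) = 0.1
(¬x → (x ∧ y)): min(1, 1 − 0.9 + 0.1) = 0.2
¬y: Łukasiewicz ¬ gives 1 − 0.3 = 0.7
¬y: Łukasiewicz ¬ gives 1 − 0.3 = 0.7
(¬y ∧ ¬y) = min(0.7, 0.7) = 0.7
(y → (¬y ∧ ¬y)): min(1, 1 − 0.3 + 0.7) = 1
¬x: Łukasiewicz ¬ gives 1 − 0.1 = 0.9
((y → (¬y ∧ ¬y)) ∨ ¬x) = max(1, 0.9) = 1
((¬x → (x ∧ y)) ∨ ((y → (¬y ∧ ¬y)) ∨ ¬x)) = max(0.2, 1) = 1
(y → ((¬x → (x ∧ y)) ∨ ((y → (¬y ∧ ¬y)) ∨ ¬x))): min(1, 1 − 0.3 + 1) = 1
¬y: Łukasiewicz ¬ gives 1 − 0.3 = 0.7
(y ∨ ¬y) = max(0.3, 0.7) = 0.7
¬(y ∨ ¬y): Łukasiewicz ¬ gives 1 − 0.7 = 0.3
((y → ((¬x → (x ∧ y)) ∨ ((y → (¬y ∧ ¬y)) ∨ ¬x))) → ¬(y ∨ ¬y)): min(1, 1 − 1 + 0.3) = 0.3

0.30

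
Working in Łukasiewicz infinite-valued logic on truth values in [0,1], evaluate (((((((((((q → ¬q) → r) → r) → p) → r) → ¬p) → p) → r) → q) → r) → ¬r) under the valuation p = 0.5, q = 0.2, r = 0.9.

0.10

¬q: Łukasiewicz ¬ gives 1 − 0.2 = 0.8
(q → ¬q): min(1, 1 − 0.2 + 0.8) = 1
((q → ¬q) → r): min(1, 1 − 1 + 0.9) = 0.9
(((q → ¬q) → r) → r): min(1, 1 − 0.9 + 0.9) = 1
((((q → ¬q) → r) → r) → p): min(1, 1 − 1 + 0.5) = 0.5
(((((q → ¬q) → r) → r) → p) → r): min(1, 1 − 0.5 + 0.9) = 1
¬p: Łukasiewicz ¬ gives 1 − 0.5 = 0.5
((((((q → ¬q) → r) → r) → p) → r) → ¬p): min(1, 1 − 1 + 0.5) = 0.5
(((((((q → ¬q) → r) → r) → p) → r) → ¬p) → p): min(1, 1 − 0.5 + 0.5) = 1
((((((((q → ¬q) → r) → r) → p) → r) → ¬p) → p) → r): min(1, 1 − 1 + 0.9) = 0.9
(((((((((q → ¬q) → r) → r) → p) → r) → ¬p) → p) → r) → q): min(1, 1 − 0.9 + 0.2) = 0.3
((((((((((q → ¬q) → r) → r) → p) → r) → ¬p) → p) → r) → q) → r): min(1, 1 − 0.3 + 0.9) = 1
¬r: Łukasiewicz ¬ gives 1 − 0.9 = 0.1
(((((((((((q → ¬q) → r) → r) → p) → r) → ¬p) → p) → r) → q) → r) → ¬r): min(1, 1 − 1 + 0.1) = 0.1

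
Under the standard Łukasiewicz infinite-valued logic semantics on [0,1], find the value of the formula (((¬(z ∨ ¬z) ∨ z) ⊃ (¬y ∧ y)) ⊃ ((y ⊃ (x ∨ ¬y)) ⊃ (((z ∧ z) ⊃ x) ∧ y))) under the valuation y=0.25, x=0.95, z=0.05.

¬z: Łukasiewicz ¬ gives 1 − 0.05 = 0.95
(z ∨ ¬z) = max(0.05, 0.95) = 0.95
¬(z ∨ ¬z): Łukasiewicz ¬ gives 1 − 0.95 = 0.05
(¬(z ∨ ¬z) ∨ z) = max(0.05, 0.05) = 0.05
¬y: Łukasiewicz ¬ gives 1 − 0.25 = 0.75
(¬y ∧ y) = min(0.75, 0.25) = 0.25
((¬(z ∨ ¬z) ∨ z) ⊃ (¬y ∧ y)): min(1, 1 − 0.05 + 0.25) = 1
¬y: Łukasiewicz ¬ gives 1 − 0.25 = 0.75
(x ∨ ¬y) = max(0.95, 0.75) = 0.95
(y ⊃ (x ∨ ¬y)): min(1, 1 − 0.25 + 0.95) = 1
(z ∧ z) = min(0.05, 0.05) = 0.05
((z ∧ z) ⊃ x): min(1, 1 − 0.05 + 0.95) = 1
(((z ∧ z) ⊃ x) ∧ y) = min(1, 0.25) = 0.25
((y ⊃ (x ∨ ¬y)) ⊃ (((z ∧ z) ⊃ x) ∧ y)): min(1, 1 − 1 + 0.25) = 0.25
(((¬(z ∨ ¬z) ∨ z) ⊃ (¬y ∧ y)) ⊃ ((y ⊃ (x ∨ ¬y)) ⊃ (((z ∧ z) ⊃ x) ∧ y))): min(1, 1 − 1 + 0.25) = 0.25

0.25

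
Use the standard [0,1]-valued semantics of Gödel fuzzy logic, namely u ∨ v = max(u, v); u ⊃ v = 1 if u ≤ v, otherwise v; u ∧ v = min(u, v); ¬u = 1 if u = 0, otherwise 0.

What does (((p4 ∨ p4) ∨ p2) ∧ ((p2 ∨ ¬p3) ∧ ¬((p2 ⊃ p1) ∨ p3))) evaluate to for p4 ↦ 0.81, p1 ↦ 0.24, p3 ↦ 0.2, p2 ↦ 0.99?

(p4 ∨ p4) = max(0.81, 0.81) = 0.81
((p4 ∨ p4) ∨ p2) = max(0.81, 0.99) = 0.99
¬p3: Gödel ¬ of 0.2 = 0 (operand ≠ 0)
(p2 ∨ ¬p3) = max(0.99, 0) = 0.99
(p2 ⊃ p1): 0.99 > 0.24, so result = 0.24
((p2 ⊃ p1) ∨ p3) = max(0.24, 0.2) = 0.24
¬((p2 ⊃ p1) ∨ p3): Gödel ¬ of 0.24 = 0 (operand ≠ 0)
((p2 ∨ ¬p3) ∧ ¬((p2 ⊃ p1) ∨ p3)) = min(0.99, 0) = 0
(((p4 ∨ p4) ∨ p2) ∧ ((p2 ∨ ¬p3) ∧ ¬((p2 ⊃ p1) ∨ p3))) = min(0.99, 0) = 0

0.00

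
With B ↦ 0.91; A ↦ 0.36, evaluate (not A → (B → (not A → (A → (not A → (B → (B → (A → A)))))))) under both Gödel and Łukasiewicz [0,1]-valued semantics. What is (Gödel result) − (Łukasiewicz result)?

Gödel evaluation:
  not A: Gödel ¬ of 0.36 = 0 (operand ≠ 0)
  not A: Gödel ¬ of 0.36 = 0 (operand ≠ 0)
  not A: Gödel ¬ of 0.36 = 0 (operand ≠ 0)
  (A → A): 0.36 ≤ 0.36, so result = 1
  (B → (A → A)): 0.91 ≤ 1, so result = 1
  (B → (B → (A → A))): 0.91 ≤ 1, so result = 1
  (not A → (B → (B → (A → A)))): 0 ≤ 1, so result = 1
  (A → (not A → (B → (B → (A → A))))): 0.36 ≤ 1, so result = 1
  (not A → (A → (not A → (B → (B → (A → A)))))): 0 ≤ 1, so result = 1
  (B → (not A → (A → (not A → (B → (B → (A → A))))))): 0.91 ≤ 1, so result = 1
  (not A → (B → (not A → (A → (not A → (B → (B → (A → A)))))))): 0 ≤ 1, so result = 1
  Gödel value = 1
Łukasiewicz evaluation:
  not A: Łukasiewicz ¬ gives 1 − 0.36 = 0.64
  not A: Łukasiewicz ¬ gives 1 − 0.36 = 0.64
  not A: Łukasiewicz ¬ gives 1 − 0.36 = 0.64
  (A → A): min(1, 1 − 0.36 + 0.36) = 1
  (B → (A → A)): min(1, 1 − 0.91 + 1) = 1
  (B → (B → (A → A))): min(1, 1 − 0.91 + 1) = 1
  (not A → (B → (B → (A → A)))): min(1, 1 − 0.64 + 1) = 1
  (A → (not A → (B → (B → (A → A))))): min(1, 1 − 0.36 + 1) = 1
  (not A → (A → (not A → (B → (B → (A → A)))))): min(1, 1 − 0.64 + 1) = 1
  (B → (not A → (A → (not A → (B → (B → (A → A))))))): min(1, 1 − 0.91 + 1) = 1
  (not A → (B → (not A → (A → (not A → (B → (B → (A → A)))))))): min(1, 1 − 0.64 + 1) = 1
  Łukasiewicz value = 1
Difference: 1 − 1 = 0.00

0.00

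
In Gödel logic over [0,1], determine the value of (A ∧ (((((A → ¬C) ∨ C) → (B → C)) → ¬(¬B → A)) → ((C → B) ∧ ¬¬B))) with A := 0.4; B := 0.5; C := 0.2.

0.40

¬C: Gödel ¬ of 0.2 = 0 (operand ≠ 0)
(A → ¬C): 0.4 > 0, so result = 0
((A → ¬C) ∨ C) = max(0, 0.2) = 0.2
(B → C): 0.5 > 0.2, so result = 0.2
(((A → ¬C) ∨ C) → (B → C)): 0.2 ≤ 0.2, so result = 1
¬B: Gödel ¬ of 0.5 = 0 (operand ≠ 0)
(¬B → A): 0 ≤ 0.4, so result = 1
¬(¬B → A): Gödel ¬ of 1 = 0 (operand ≠ 0)
((((A → ¬C) ∨ C) → (B → C)) → ¬(¬B → A)): 1 > 0, so result = 0
(C → B): 0.2 ≤ 0.5, so result = 1
¬B: Gödel ¬ of 0.5 = 0 (operand ≠ 0)
¬¬B: Gödel ¬ of 0 = 1 (operand is 0)
((C → B) ∧ ¬¬B) = min(1, 1) = 1
(((((A → ¬C) ∨ C) → (B → C)) → ¬(¬B → A)) → ((C → B) ∧ ¬¬B)): 0 ≤ 1, so result = 1
(A ∧ (((((A → ¬C) ∨ C) → (B → C)) → ¬(¬B → A)) → ((C → B) ∧ ¬¬B))) = min(0.4, 1) = 0.4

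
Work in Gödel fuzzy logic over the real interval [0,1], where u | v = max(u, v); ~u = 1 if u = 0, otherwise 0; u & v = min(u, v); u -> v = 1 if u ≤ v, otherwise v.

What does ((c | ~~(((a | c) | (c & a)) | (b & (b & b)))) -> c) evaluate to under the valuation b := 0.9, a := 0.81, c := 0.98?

(a | c) = max(0.81, 0.98) = 0.98
(c & a) = min(0.98, 0.81) = 0.81
((a | c) | (c & a)) = max(0.98, 0.81) = 0.98
(b & b) = min(0.9, 0.9) = 0.9
(b & (b & b)) = min(0.9, 0.9) = 0.9
(((a | c) | (c & a)) | (b & (b & b))) = max(0.98, 0.9) = 0.98
~(((a | c) | (c & a)) | (b & (b & b))): Gödel ¬ of 0.98 = 0 (operand ≠ 0)
~~(((a | c) | (c & a)) | (b & (b & b))): Gödel ¬ of 0 = 1 (operand is 0)
(c | ~~(((a | c) | (c & a)) | (b & (b & b)))) = max(0.98, 1) = 1
((c | ~~(((a | c) | (c & a)) | (b & (b & b)))) -> c): 1 > 0.98, so result = 0.98

0.98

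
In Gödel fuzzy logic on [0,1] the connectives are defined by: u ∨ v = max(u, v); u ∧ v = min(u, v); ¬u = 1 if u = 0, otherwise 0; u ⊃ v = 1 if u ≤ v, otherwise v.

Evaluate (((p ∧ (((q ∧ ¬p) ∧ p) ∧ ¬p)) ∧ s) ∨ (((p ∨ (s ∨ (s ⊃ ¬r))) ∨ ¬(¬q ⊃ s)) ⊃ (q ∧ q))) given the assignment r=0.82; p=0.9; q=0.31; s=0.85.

0.31

¬p: Gödel ¬ of 0.9 = 0 (operand ≠ 0)
(q ∧ ¬p) = min(0.31, 0) = 0
((q ∧ ¬p) ∧ p) = min(0, 0.9) = 0
¬p: Gödel ¬ of 0.9 = 0 (operand ≠ 0)
(((q ∧ ¬p) ∧ p) ∧ ¬p) = min(0, 0) = 0
(p ∧ (((q ∧ ¬p) ∧ p) ∧ ¬p)) = min(0.9, 0) = 0
((p ∧ (((q ∧ ¬p) ∧ p) ∧ ¬p)) ∧ s) = min(0, 0.85) = 0
¬r: Gödel ¬ of 0.82 = 0 (operand ≠ 0)
(s ⊃ ¬r): 0.85 > 0, so result = 0
(s ∨ (s ⊃ ¬r)) = max(0.85, 0) = 0.85
(p ∨ (s ∨ (s ⊃ ¬r))) = max(0.9, 0.85) = 0.9
¬q: Gödel ¬ of 0.31 = 0 (operand ≠ 0)
(¬q ⊃ s): 0 ≤ 0.85, so result = 1
¬(¬q ⊃ s): Gödel ¬ of 1 = 0 (operand ≠ 0)
((p ∨ (s ∨ (s ⊃ ¬r))) ∨ ¬(¬q ⊃ s)) = max(0.9, 0) = 0.9
(q ∧ q) = min(0.31, 0.31) = 0.31
(((p ∨ (s ∨ (s ⊃ ¬r))) ∨ ¬(¬q ⊃ s)) ⊃ (q ∧ q)): 0.9 > 0.31, so result = 0.31
(((p ∧ (((q ∧ ¬p) ∧ p) ∧ ¬p)) ∧ s) ∨ (((p ∨ (s ∨ (s ⊃ ¬r))) ∨ ¬(¬q ⊃ s)) ⊃ (q ∧ q))) = max(0, 0.31) = 0.31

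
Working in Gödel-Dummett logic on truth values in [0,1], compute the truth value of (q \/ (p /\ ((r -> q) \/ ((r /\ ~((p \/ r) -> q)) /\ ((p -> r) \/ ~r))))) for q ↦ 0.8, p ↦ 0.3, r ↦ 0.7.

(r -> q): 0.7 ≤ 0.8, so result = 1
(p \/ r) = max(0.3, 0.7) = 0.7
((p \/ r) -> q): 0.7 ≤ 0.8, so result = 1
~((p \/ r) -> q): Gödel ¬ of 1 = 0 (operand ≠ 0)
(r /\ ~((p \/ r) -> q)) = min(0.7, 0) = 0
(p -> r): 0.3 ≤ 0.7, so result = 1
~r: Gödel ¬ of 0.7 = 0 (operand ≠ 0)
((p -> r) \/ ~r) = max(1, 0) = 1
((r /\ ~((p \/ r) -> q)) /\ ((p -> r) \/ ~r)) = min(0, 1) = 0
((r -> q) \/ ((r /\ ~((p \/ r) -> q)) /\ ((p -> r) \/ ~r))) = max(1, 0) = 1
(p /\ ((r -> q) \/ ((r /\ ~((p \/ r) -> q)) /\ ((p -> r) \/ ~r)))) = min(0.3, 1) = 0.3
(q \/ (p /\ ((r -> q) \/ ((r /\ ~((p \/ r) -> q)) /\ ((p -> r) \/ ~r))))) = max(0.8, 0.3) = 0.8

0.80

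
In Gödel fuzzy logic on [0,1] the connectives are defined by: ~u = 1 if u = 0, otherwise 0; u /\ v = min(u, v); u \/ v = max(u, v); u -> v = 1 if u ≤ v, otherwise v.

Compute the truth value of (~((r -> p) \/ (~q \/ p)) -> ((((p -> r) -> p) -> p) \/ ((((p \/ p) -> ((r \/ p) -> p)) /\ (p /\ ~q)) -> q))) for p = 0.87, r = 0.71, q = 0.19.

(r -> p): 0.71 ≤ 0.87, so result = 1
~q: Gödel ¬ of 0.19 = 0 (operand ≠ 0)
(~q \/ p) = max(0, 0.87) = 0.87
((r -> p) \/ (~q \/ p)) = max(1, 0.87) = 1
~((r -> p) \/ (~q \/ p)): Gödel ¬ of 1 = 0 (operand ≠ 0)
(p -> r): 0.87 > 0.71, so result = 0.71
((p -> r) -> p): 0.71 ≤ 0.87, so result = 1
(((p -> r) -> p) -> p): 1 > 0.87, so result = 0.87
(p \/ p) = max(0.87, 0.87) = 0.87
(r \/ p) = max(0.71, 0.87) = 0.87
((r \/ p) -> p): 0.87 ≤ 0.87, so result = 1
((p \/ p) -> ((r \/ p) -> p)): 0.87 ≤ 1, so result = 1
~q: Gödel ¬ of 0.19 = 0 (operand ≠ 0)
(p /\ ~q) = min(0.87, 0) = 0
(((p \/ p) -> ((r \/ p) -> p)) /\ (p /\ ~q)) = min(1, 0) = 0
((((p \/ p) -> ((r \/ p) -> p)) /\ (p /\ ~q)) -> q): 0 ≤ 0.19, so result = 1
((((p -> r) -> p) -> p) \/ ((((p \/ p) -> ((r \/ p) -> p)) /\ (p /\ ~q)) -> q)) = max(0.87, 1) = 1
(~((r -> p) \/ (~q \/ p)) -> ((((p -> r) -> p) -> p) \/ ((((p \/ p) -> ((r \/ p) -> p)) /\ (p /\ ~q)) -> q))): 0 ≤ 1, so result = 1

1.00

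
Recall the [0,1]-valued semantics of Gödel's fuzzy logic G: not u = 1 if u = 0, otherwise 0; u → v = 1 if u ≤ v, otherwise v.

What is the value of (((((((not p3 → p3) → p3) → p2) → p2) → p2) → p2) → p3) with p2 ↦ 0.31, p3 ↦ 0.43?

0.43

not p3: Gödel ¬ of 0.43 = 0 (operand ≠ 0)
(not p3 → p3): 0 ≤ 0.43, so result = 1
((not p3 → p3) → p3): 1 > 0.43, so result = 0.43
(((not p3 → p3) → p3) → p2): 0.43 > 0.31, so result = 0.31
((((not p3 → p3) → p3) → p2) → p2): 0.31 ≤ 0.31, so result = 1
(((((not p3 → p3) → p3) → p2) → p2) → p2): 1 > 0.31, so result = 0.31
((((((not p3 → p3) → p3) → p2) → p2) → p2) → p2): 0.31 ≤ 0.31, so result = 1
(((((((not p3 → p3) → p3) → p2) → p2) → p2) → p2) → p3): 1 > 0.43, so result = 0.43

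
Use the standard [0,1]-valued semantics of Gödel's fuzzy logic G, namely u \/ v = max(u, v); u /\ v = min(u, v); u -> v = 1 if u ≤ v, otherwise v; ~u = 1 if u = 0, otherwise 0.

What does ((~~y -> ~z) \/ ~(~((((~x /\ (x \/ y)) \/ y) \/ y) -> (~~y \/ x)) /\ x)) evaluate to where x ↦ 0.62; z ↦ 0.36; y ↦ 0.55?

~y: Gödel ¬ of 0.55 = 0 (operand ≠ 0)
~~y: Gödel ¬ of 0 = 1 (operand is 0)
~z: Gödel ¬ of 0.36 = 0 (operand ≠ 0)
(~~y -> ~z): 1 > 0, so result = 0
~x: Gödel ¬ of 0.62 = 0 (operand ≠ 0)
(x \/ y) = max(0.62, 0.55) = 0.62
(~x /\ (x \/ y)) = min(0, 0.62) = 0
((~x /\ (x \/ y)) \/ y) = max(0, 0.55) = 0.55
(((~x /\ (x \/ y)) \/ y) \/ y) = max(0.55, 0.55) = 0.55
~y: Gödel ¬ of 0.55 = 0 (operand ≠ 0)
~~y: Gödel ¬ of 0 = 1 (operand is 0)
(~~y \/ x) = max(1, 0.62) = 1
((((~x /\ (x \/ y)) \/ y) \/ y) -> (~~y \/ x)): 0.55 ≤ 1, so result = 1
~((((~x /\ (x \/ y)) \/ y) \/ y) -> (~~y \/ x)): Gödel ¬ of 1 = 0 (operand ≠ 0)
(~((((~x /\ (x \/ y)) \/ y) \/ y) -> (~~y \/ x)) /\ x) = min(0, 0.62) = 0
~(~((((~x /\ (x \/ y)) \/ y) \/ y) -> (~~y \/ x)) /\ x): Gödel ¬ of 0 = 1 (operand is 0)
((~~y -> ~z) \/ ~(~((((~x /\ (x \/ y)) \/ y) \/ y) -> (~~y \/ x)) /\ x)) = max(0, 1) = 1

1.00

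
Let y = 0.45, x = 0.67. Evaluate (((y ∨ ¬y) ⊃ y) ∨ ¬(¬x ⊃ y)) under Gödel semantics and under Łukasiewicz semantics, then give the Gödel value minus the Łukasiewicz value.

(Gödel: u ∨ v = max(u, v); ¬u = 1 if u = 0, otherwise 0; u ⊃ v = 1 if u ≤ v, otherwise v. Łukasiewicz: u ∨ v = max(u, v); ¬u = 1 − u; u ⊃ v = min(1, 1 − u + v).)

0.10

Gödel evaluation:
  ¬y: Gödel ¬ of 0.45 = 0 (operand ≠ 0)
  (y ∨ ¬y) = max(0.45, 0) = 0.45
  ((y ∨ ¬y) ⊃ y): 0.45 ≤ 0.45, so result = 1
  ¬x: Gödel ¬ of 0.67 = 0 (operand ≠ 0)
  (¬x ⊃ y): 0 ≤ 0.45, so result = 1
  ¬(¬x ⊃ y): Gödel ¬ of 1 = 0 (operand ≠ 0)
  (((y ∨ ¬y) ⊃ y) ∨ ¬(¬x ⊃ y)) = max(1, 0) = 1
  Gödel value = 1
Łukasiewicz evaluation:
  ¬y: Łukasiewicz ¬ gives 1 − 0.45 = 0.55
  (y ∨ ¬y) = max(0.45, 0.55) = 0.55
  ((y ∨ ¬y) ⊃ y): min(1, 1 − 0.55 + 0.45) = 0.9
  ¬x: Łukasiewicz ¬ gives 1 − 0.67 = 0.33
  (¬x ⊃ y): min(1, 1 − 0.33 + 0.45) = 1
  ¬(¬x ⊃ y): Łukasiewicz ¬ gives 1 − 1 = 0
  (((y ∨ ¬y) ⊃ y) ∨ ¬(¬x ⊃ y)) = max(0.9, 0) = 0.9
  Łukasiewicz value = 0.9
Difference: 1 − 0.9 = 0.10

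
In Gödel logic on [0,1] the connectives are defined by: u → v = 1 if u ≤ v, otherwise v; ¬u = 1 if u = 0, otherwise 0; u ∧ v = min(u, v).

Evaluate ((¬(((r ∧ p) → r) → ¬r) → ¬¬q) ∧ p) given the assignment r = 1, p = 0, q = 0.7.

0.00

(r ∧ p) = min(1, 0) = 0
((r ∧ p) → r): 0 ≤ 1, so result = 1
¬r: Gödel ¬ of 1 = 0 (operand ≠ 0)
(((r ∧ p) → r) → ¬r): 1 > 0, so result = 0
¬(((r ∧ p) → r) → ¬r): Gödel ¬ of 0 = 1 (operand is 0)
¬q: Gödel ¬ of 0.7 = 0 (operand ≠ 0)
¬¬q: Gödel ¬ of 0 = 1 (operand is 0)
(¬(((r ∧ p) → r) → ¬r) → ¬¬q): 1 ≤ 1, so result = 1
((¬(((r ∧ p) → r) → ¬r) → ¬¬q) ∧ p) = min(1, 0) = 0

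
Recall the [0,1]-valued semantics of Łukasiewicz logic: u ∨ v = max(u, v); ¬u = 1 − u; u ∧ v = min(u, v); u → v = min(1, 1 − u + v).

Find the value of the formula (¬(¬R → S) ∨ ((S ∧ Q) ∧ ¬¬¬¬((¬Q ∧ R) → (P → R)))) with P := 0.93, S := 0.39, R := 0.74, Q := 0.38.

¬R: Łukasiewicz ¬ gives 1 − 0.74 = 0.26
(¬R → S): min(1, 1 − 0.26 + 0.39) = 1
¬(¬R → S): Łukasiewicz ¬ gives 1 − 1 = 0
(S ∧ Q) = min(0.39, 0.38) = 0.38
¬Q: Łukasiewicz ¬ gives 1 − 0.38 = 0.62
(¬Q ∧ R) = min(0.62, 0.74) = 0.62
(P → R): min(1, 1 − 0.93 + 0.74) = 0.81
((¬Q ∧ R) → (P → R)): min(1, 1 − 0.62 + 0.81) = 1
¬((¬Q ∧ R) → (P → R)): Łukasiewicz ¬ gives 1 − 1 = 0
¬¬((¬Q ∧ R) → (P → R)): Łukasiewicz ¬ gives 1 − 0 = 1
¬¬¬((¬Q ∧ R) → (P → R)): Łukasiewicz ¬ gives 1 − 1 = 0
¬¬¬¬((¬Q ∧ R) → (P → R)): Łukasiewicz ¬ gives 1 − 0 = 1
((S ∧ Q) ∧ ¬¬¬¬((¬Q ∧ R) → (P → R))) = min(0.38, 1) = 0.38
(¬(¬R → S) ∨ ((S ∧ Q) ∧ ¬¬¬¬((¬Q ∧ R) → (P → R)))) = max(0, 0.38) = 0.38

0.38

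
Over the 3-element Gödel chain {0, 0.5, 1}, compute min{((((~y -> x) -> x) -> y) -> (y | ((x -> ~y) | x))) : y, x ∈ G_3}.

0.50

The minimum is attained at y = 0.5, x = 0.5:
  ~y: Gödel ¬ of 0.5 = 0 (operand ≠ 0)
  (~y -> x): 0 ≤ 0.5, so result = 1
  ((~y -> x) -> x): 1 > 0.5, so result = 0.5
  (((~y -> x) -> x) -> y): 0.5 ≤ 0.5, so result = 1
  ~y: Gödel ¬ of 0.5 = 0 (operand ≠ 0)
  (x -> ~y): 0.5 > 0, so result = 0
  ((x -> ~y) | x) = max(0, 0.5) = 0.5
  (y | ((x -> ~y) | x)) = max(0.5, 0.5) = 0.5
  ((((~y -> x) -> x) -> y) -> (y | ((x -> ~y) | x))): 1 > 0.5, so result = 0.5
Checking all 9 assignments confirms none give a value below 0.50.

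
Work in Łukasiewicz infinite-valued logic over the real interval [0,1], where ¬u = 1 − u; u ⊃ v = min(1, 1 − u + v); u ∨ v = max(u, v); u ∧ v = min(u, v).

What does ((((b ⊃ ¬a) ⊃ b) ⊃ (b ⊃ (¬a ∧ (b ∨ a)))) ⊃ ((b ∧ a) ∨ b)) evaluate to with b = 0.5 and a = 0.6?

¬a: Łukasiewicz ¬ gives 1 − 0.6 = 0.4
(b ⊃ ¬a): min(1, 1 − 0.5 + 0.4) = 0.9
((b ⊃ ¬a) ⊃ b): min(1, 1 − 0.9 + 0.5) = 0.6
¬a: Łukasiewicz ¬ gives 1 − 0.6 = 0.4
(b ∨ a) = max(0.5, 0.6) = 0.6
(¬a ∧ (b ∨ a)) = min(0.4, 0.6) = 0.4
(b ⊃ (¬a ∧ (b ∨ a))): min(1, 1 − 0.5 + 0.4) = 0.9
(((b ⊃ ¬a) ⊃ b) ⊃ (b ⊃ (¬a ∧ (b ∨ a)))): min(1, 1 − 0.6 + 0.9) = 1
(b ∧ a) = min(0.5, 0.6) = 0.5
((b ∧ a) ∨ b) = max(0.5, 0.5) = 0.5
((((b ⊃ ¬a) ⊃ b) ⊃ (b ⊃ (¬a ∧ (b ∨ a)))) ⊃ ((b ∧ a) ∨ b)): min(1, 1 − 1 + 0.5) = 0.5

0.50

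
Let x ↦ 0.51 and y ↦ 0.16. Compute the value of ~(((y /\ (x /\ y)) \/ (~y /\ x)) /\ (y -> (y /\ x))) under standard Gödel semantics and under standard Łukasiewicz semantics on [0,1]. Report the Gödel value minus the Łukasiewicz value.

Gödel evaluation:
  (x /\ y) = min(0.51, 0.16) = 0.16
  (y /\ (x /\ y)) = min(0.16, 0.16) = 0.16
  ~y: Gödel ¬ of 0.16 = 0 (operand ≠ 0)
  (~y /\ x) = min(0, 0.51) = 0
  ((y /\ (x /\ y)) \/ (~y /\ x)) = max(0.16, 0) = 0.16
  (y /\ x) = min(0.16, 0.51) = 0.16
  (y -> (y /\ x)): 0.16 ≤ 0.16, so result = 1
  (((y /\ (x /\ y)) \/ (~y /\ x)) /\ (y -> (y /\ x))) = min(0.16, 1) = 0.16
  ~(((y /\ (x /\ y)) \/ (~y /\ x)) /\ (y -> (y /\ x))): Gödel ¬ of 0.16 = 0 (operand ≠ 0)
  Gödel value = 0
Łukasiewicz evaluation:
  (x /\ y) = min(0.51, 0.16) = 0.16
  (y /\ (x /\ y)) = min(0.16, 0.16) = 0.16
  ~y: Łukasiewicz ¬ gives 1 − 0.16 = 0.84
  (~y /\ x) = min(0.84, 0.51) = 0.51
  ((y /\ (x /\ y)) \/ (~y /\ x)) = max(0.16, 0.51) = 0.51
  (y /\ x) = min(0.16, 0.51) = 0.16
  (y -> (y /\ x)): min(1, 1 − 0.16 + 0.16) = 1
  (((y /\ (x /\ y)) \/ (~y /\ x)) /\ (y -> (y /\ x))) = min(0.51, 1) = 0.51
  ~(((y /\ (x /\ y)) \/ (~y /\ x)) /\ (y -> (y /\ x))): Łukasiewicz ¬ gives 1 − 0.51 = 0.49
  Łukasiewicz value = 0.49
Difference: 0 − 0.49 = -0.49

-0.49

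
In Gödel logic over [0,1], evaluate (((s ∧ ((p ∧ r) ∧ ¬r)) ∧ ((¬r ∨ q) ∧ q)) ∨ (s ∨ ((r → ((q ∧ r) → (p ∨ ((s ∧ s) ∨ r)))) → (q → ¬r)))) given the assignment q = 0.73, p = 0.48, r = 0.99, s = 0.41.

(p ∧ r) = min(0.48, 0.99) = 0.48
¬r: Gödel ¬ of 0.99 = 0 (operand ≠ 0)
((p ∧ r) ∧ ¬r) = min(0.48, 0) = 0
(s ∧ ((p ∧ r) ∧ ¬r)) = min(0.41, 0) = 0
¬r: Gödel ¬ of 0.99 = 0 (operand ≠ 0)
(¬r ∨ q) = max(0, 0.73) = 0.73
((¬r ∨ q) ∧ q) = min(0.73, 0.73) = 0.73
((s ∧ ((p ∧ r) ∧ ¬r)) ∧ ((¬r ∨ q) ∧ q)) = min(0, 0.73) = 0
(q ∧ r) = min(0.73, 0.99) = 0.73
(s ∧ s) = min(0.41, 0.41) = 0.41
((s ∧ s) ∨ r) = max(0.41, 0.99) = 0.99
(p ∨ ((s ∧ s) ∨ r)) = max(0.48, 0.99) = 0.99
((q ∧ r) → (p ∨ ((s ∧ s) ∨ r))): 0.73 ≤ 0.99, so result = 1
(r → ((q ∧ r) → (p ∨ ((s ∧ s) ∨ r)))): 0.99 ≤ 1, so result = 1
¬r: Gödel ¬ of 0.99 = 0 (operand ≠ 0)
(q → ¬r): 0.73 > 0, so result = 0
((r → ((q ∧ r) → (p ∨ ((s ∧ s) ∨ r)))) → (q → ¬r)): 1 > 0, so result = 0
(s ∨ ((r → ((q ∧ r) → (p ∨ ((s ∧ s) ∨ r)))) → (q → ¬r))) = max(0.41, 0) = 0.41
(((s ∧ ((p ∧ r) ∧ ¬r)) ∧ ((¬r ∨ q) ∧ q)) ∨ (s ∨ ((r → ((q ∧ r) → (p ∨ ((s ∧ s) ∨ r)))) → (q → ¬r)))) = max(0, 0.41) = 0.41

0.41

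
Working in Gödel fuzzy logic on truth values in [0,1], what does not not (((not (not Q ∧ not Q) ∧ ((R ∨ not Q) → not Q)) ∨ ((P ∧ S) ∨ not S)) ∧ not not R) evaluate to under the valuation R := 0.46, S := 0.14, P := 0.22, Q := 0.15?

1.00

not Q: Gödel ¬ of 0.15 = 0 (operand ≠ 0)
not Q: Gödel ¬ of 0.15 = 0 (operand ≠ 0)
(not Q ∧ not Q) = min(0, 0) = 0
not (not Q ∧ not Q): Gödel ¬ of 0 = 1 (operand is 0)
not Q: Gödel ¬ of 0.15 = 0 (operand ≠ 0)
(R ∨ not Q) = max(0.46, 0) = 0.46
not Q: Gödel ¬ of 0.15 = 0 (operand ≠ 0)
((R ∨ not Q) → not Q): 0.46 > 0, so result = 0
(not (not Q ∧ not Q) ∧ ((R ∨ not Q) → not Q)) = min(1, 0) = 0
(P ∧ S) = min(0.22, 0.14) = 0.14
not S: Gödel ¬ of 0.14 = 0 (operand ≠ 0)
((P ∧ S) ∨ not S) = max(0.14, 0) = 0.14
((not (not Q ∧ not Q) ∧ ((R ∨ not Q) → not Q)) ∨ ((P ∧ S) ∨ not S)) = max(0, 0.14) = 0.14
not R: Gödel ¬ of 0.46 = 0 (operand ≠ 0)
not not R: Gödel ¬ of 0 = 1 (operand is 0)
(((not (not Q ∧ not Q) ∧ ((R ∨ not Q) → not Q)) ∨ ((P ∧ S) ∨ not S)) ∧ not not R) = min(0.14, 1) = 0.14
not (((not (not Q ∧ not Q) ∧ ((R ∨ not Q) → not Q)) ∨ ((P ∧ S) ∨ not S)) ∧ not not R): Gödel ¬ of 0.14 = 0 (operand ≠ 0)
not not (((not (not Q ∧ not Q) ∧ ((R ∨ not Q) → not Q)) ∨ ((P ∧ S) ∨ not S)) ∧ not not R): Gödel ¬ of 0 = 1 (operand is 0)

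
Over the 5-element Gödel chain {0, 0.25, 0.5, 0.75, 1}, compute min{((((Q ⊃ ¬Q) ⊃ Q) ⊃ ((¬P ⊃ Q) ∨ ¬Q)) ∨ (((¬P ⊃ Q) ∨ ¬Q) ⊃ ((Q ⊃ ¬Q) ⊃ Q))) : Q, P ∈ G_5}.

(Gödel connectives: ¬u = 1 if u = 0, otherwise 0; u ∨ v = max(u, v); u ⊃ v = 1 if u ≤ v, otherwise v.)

Every assignment gives 1. For instance at Q = 0, P = 0:
  ¬Q: Gödel ¬ of 0 = 1 (operand is 0)
  (Q ⊃ ¬Q): 0 ≤ 1, so result = 1
  ((Q ⊃ ¬Q) ⊃ Q): 1 > 0, so result = 0
  ¬P: Gödel ¬ of 0 = 1 (operand is 0)
  (¬P ⊃ Q): 1 > 0, so result = 0
  ¬Q: Gödel ¬ of 0 = 1 (operand is 0)
  ((¬P ⊃ Q) ∨ ¬Q) = max(0, 1) = 1
  (((Q ⊃ ¬Q) ⊃ Q) ⊃ ((¬P ⊃ Q) ∨ ¬Q)): 0 ≤ 1, so result = 1
  ¬P: Gödel ¬ of 0 = 1 (operand is 0)
  (¬P ⊃ Q): 1 > 0, so result = 0
  ¬Q: Gödel ¬ of 0 = 1 (operand is 0)
  ((¬P ⊃ Q) ∨ ¬Q) = max(0, 1) = 1
  ¬Q: Gödel ¬ of 0 = 1 (operand is 0)
  (Q ⊃ ¬Q): 0 ≤ 1, so result = 1
  ((Q ⊃ ¬Q) ⊃ Q): 1 > 0, so result = 0
  (((¬P ⊃ Q) ∨ ¬Q) ⊃ ((Q ⊃ ¬Q) ⊃ Q)): 1 > 0, so result = 0
  ((((Q ⊃ ¬Q) ⊃ Q) ⊃ ((¬P ⊃ Q) ∨ ¬Q)) ∨ (((¬P ⊃ Q) ∨ ¬Q) ⊃ ((Q ⊃ ¬Q) ⊃ Q))) = max(1, 0) = 1
All 25 assignments give value 1 — the formula is a G_5-tautology.

1.00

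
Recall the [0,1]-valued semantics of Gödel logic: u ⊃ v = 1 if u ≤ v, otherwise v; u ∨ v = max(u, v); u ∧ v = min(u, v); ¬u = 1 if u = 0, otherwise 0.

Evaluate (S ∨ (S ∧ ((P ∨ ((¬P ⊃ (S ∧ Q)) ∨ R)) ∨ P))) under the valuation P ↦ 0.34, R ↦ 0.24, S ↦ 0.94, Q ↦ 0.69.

¬P: Gödel ¬ of 0.34 = 0 (operand ≠ 0)
(S ∧ Q) = min(0.94, 0.69) = 0.69
(¬P ⊃ (S ∧ Q)): 0 ≤ 0.69, so result = 1
((¬P ⊃ (S ∧ Q)) ∨ R) = max(1, 0.24) = 1
(P ∨ ((¬P ⊃ (S ∧ Q)) ∨ R)) = max(0.34, 1) = 1
((P ∨ ((¬P ⊃ (S ∧ Q)) ∨ R)) ∨ P) = max(1, 0.34) = 1
(S ∧ ((P ∨ ((¬P ⊃ (S ∧ Q)) ∨ R)) ∨ P)) = min(0.94, 1) = 0.94
(S ∨ (S ∧ ((P ∨ ((¬P ⊃ (S ∧ Q)) ∨ R)) ∨ P))) = max(0.94, 0.94) = 0.94

0.94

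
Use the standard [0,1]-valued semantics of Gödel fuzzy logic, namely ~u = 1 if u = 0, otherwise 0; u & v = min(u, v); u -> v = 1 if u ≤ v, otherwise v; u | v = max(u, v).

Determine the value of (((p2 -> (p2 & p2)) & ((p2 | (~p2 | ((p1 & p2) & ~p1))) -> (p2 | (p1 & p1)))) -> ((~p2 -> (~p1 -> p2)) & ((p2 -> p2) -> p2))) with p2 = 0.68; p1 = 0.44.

0.68

(p2 & p2) = min(0.68, 0.68) = 0.68
(p2 -> (p2 & p2)): 0.68 ≤ 0.68, so result = 1
~p2: Gödel ¬ of 0.68 = 0 (operand ≠ 0)
(p1 & p2) = min(0.44, 0.68) = 0.44
~p1: Gödel ¬ of 0.44 = 0 (operand ≠ 0)
((p1 & p2) & ~p1) = min(0.44, 0) = 0
(~p2 | ((p1 & p2) & ~p1)) = max(0, 0) = 0
(p2 | (~p2 | ((p1 & p2) & ~p1))) = max(0.68, 0) = 0.68
(p1 & p1) = min(0.44, 0.44) = 0.44
(p2 | (p1 & p1)) = max(0.68, 0.44) = 0.68
((p2 | (~p2 | ((p1 & p2) & ~p1))) -> (p2 | (p1 & p1))): 0.68 ≤ 0.68, so result = 1
((p2 -> (p2 & p2)) & ((p2 | (~p2 | ((p1 & p2) & ~p1))) -> (p2 | (p1 & p1)))) = min(1, 1) = 1
~p2: Gödel ¬ of 0.68 = 0 (operand ≠ 0)
~p1: Gödel ¬ of 0.44 = 0 (operand ≠ 0)
(~p1 -> p2): 0 ≤ 0.68, so result = 1
(~p2 -> (~p1 -> p2)): 0 ≤ 1, so result = 1
(p2 -> p2): 0.68 ≤ 0.68, so result = 1
((p2 -> p2) -> p2): 1 > 0.68, so result = 0.68
((~p2 -> (~p1 -> p2)) & ((p2 -> p2) -> p2)) = min(1, 0.68) = 0.68
(((p2 -> (p2 & p2)) & ((p2 | (~p2 | ((p1 & p2) & ~p1))) -> (p2 | (p1 & p1)))) -> ((~p2 -> (~p1 -> p2)) & ((p2 -> p2) -> p2))): 1 > 0.68, so result = 0.68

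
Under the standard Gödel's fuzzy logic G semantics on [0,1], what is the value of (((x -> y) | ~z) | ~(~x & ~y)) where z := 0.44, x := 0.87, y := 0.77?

(x -> y): 0.87 > 0.77, so result = 0.77
~z: Gödel ¬ of 0.44 = 0 (operand ≠ 0)
((x -> y) | ~z) = max(0.77, 0) = 0.77
~x: Gödel ¬ of 0.87 = 0 (operand ≠ 0)
~y: Gödel ¬ of 0.77 = 0 (operand ≠ 0)
(~x & ~y) = min(0, 0) = 0
~(~x & ~y): Gödel ¬ of 0 = 1 (operand is 0)
(((x -> y) | ~z) | ~(~x & ~y)) = max(0.77, 1) = 1

1.00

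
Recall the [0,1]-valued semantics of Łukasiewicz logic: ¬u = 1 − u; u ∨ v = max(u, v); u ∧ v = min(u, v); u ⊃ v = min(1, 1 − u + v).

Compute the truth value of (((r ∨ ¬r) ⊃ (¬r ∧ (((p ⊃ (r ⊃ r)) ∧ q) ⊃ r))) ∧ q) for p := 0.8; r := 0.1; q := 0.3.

0.30

¬r: Łukasiewicz ¬ gives 1 − 0.1 = 0.9
(r ∨ ¬r) = max(0.1, 0.9) = 0.9
¬r: Łukasiewicz ¬ gives 1 − 0.1 = 0.9
(r ⊃ r): min(1, 1 − 0.1 + 0.1) = 1
(p ⊃ (r ⊃ r)): min(1, 1 − 0.8 + 1) = 1
((p ⊃ (r ⊃ r)) ∧ q) = min(1, 0.3) = 0.3
(((p ⊃ (r ⊃ r)) ∧ q) ⊃ r): min(1, 1 − 0.3 + 0.1) = 0.8
(¬r ∧ (((p ⊃ (r ⊃ r)) ∧ q) ⊃ r)) = min(0.9, 0.8) = 0.8
((r ∨ ¬r) ⊃ (¬r ∧ (((p ⊃ (r ⊃ r)) ∧ q) ⊃ r))): min(1, 1 − 0.9 + 0.8) = 0.9
(((r ∨ ¬r) ⊃ (¬r ∧ (((p ⊃ (r ⊃ r)) ∧ q) ⊃ r))) ∧ q) = min(0.9, 0.3) = 0.3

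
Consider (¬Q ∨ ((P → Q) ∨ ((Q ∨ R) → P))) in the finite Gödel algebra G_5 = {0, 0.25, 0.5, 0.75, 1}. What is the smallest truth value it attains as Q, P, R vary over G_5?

0.50

The minimum is attained at Q = 0.25, P = 0.5, R = 0.75:
  ¬Q: Gödel ¬ of 0.25 = 0 (operand ≠ 0)
  (P → Q): 0.5 > 0.25, so result = 0.25
  (Q ∨ R) = max(0.25, 0.75) = 0.75
  ((Q ∨ R) → P): 0.75 > 0.5, so result = 0.5
  ((P → Q) ∨ ((Q ∨ R) → P)) = max(0.25, 0.5) = 0.5
  (¬Q ∨ ((P → Q) ∨ ((Q ∨ R) → P))) = max(0, 0.5) = 0.5
Checking all 125 assignments confirms none give a value below 0.50.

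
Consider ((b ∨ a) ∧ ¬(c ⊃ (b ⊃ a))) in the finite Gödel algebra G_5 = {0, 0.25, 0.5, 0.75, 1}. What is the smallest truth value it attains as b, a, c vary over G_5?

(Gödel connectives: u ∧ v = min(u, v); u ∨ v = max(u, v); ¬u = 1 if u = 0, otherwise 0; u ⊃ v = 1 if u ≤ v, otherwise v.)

0.00

The minimum is attained at b = 0, a = 0, c = 0:
  (b ∨ a) = max(0, 0) = 0
  (b ⊃ a): 0 ≤ 0, so result = 1
  (c ⊃ (b ⊃ a)): 0 ≤ 1, so result = 1
  ¬(c ⊃ (b ⊃ a)): Gödel ¬ of 1 = 0 (operand ≠ 0)
  ((b ∨ a) ∧ ¬(c ⊃ (b ⊃ a))) = min(0, 0) = 0
Checking all 125 assignments confirms none give a value below 0.00.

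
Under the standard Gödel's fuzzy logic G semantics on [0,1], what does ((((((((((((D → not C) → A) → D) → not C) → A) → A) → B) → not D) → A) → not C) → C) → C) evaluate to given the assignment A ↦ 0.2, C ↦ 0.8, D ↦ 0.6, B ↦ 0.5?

not C: Gödel ¬ of 0.8 = 0 (operand ≠ 0)
(D → not C): 0.6 > 0, so result = 0
((D → not C) → A): 0 ≤ 0.2, so result = 1
(((D → not C) → A) → D): 1 > 0.6, so result = 0.6
not C: Gödel ¬ of 0.8 = 0 (operand ≠ 0)
((((D → not C) → A) → D) → not C): 0.6 > 0, so result = 0
(((((D → not C) → A) → D) → not C) → A): 0 ≤ 0.2, so result = 1
((((((D → not C) → A) → D) → not C) → A) → A): 1 > 0.2, so result = 0.2
(((((((D → not C) → A) → D) → not C) → A) → A) → B): 0.2 ≤ 0.5, so result = 1
not D: Gödel ¬ of 0.6 = 0 (operand ≠ 0)
((((((((D → not C) → A) → D) → not C) → A) → A) → B) → not D): 1 > 0, so result = 0
(((((((((D → not C) → A) → D) → not C) → A) → A) → B) → not D) → A): 0 ≤ 0.2, so result = 1
not C: Gödel ¬ of 0.8 = 0 (operand ≠ 0)
((((((((((D → not C) → A) → D) → not C) → A) → A) → B) → not D) → A) → not C): 1 > 0, so result = 0
(((((((((((D → not C) → A) → D) → not C) → A) → A) → B) → not D) → A) → not C) → C): 0 ≤ 0.8, so result = 1
((((((((((((D → not C) → A) → D) → not C) → A) → A) → B) → not D) → A) → not C) → C) → C): 1 > 0.8, so result = 0.8

0.80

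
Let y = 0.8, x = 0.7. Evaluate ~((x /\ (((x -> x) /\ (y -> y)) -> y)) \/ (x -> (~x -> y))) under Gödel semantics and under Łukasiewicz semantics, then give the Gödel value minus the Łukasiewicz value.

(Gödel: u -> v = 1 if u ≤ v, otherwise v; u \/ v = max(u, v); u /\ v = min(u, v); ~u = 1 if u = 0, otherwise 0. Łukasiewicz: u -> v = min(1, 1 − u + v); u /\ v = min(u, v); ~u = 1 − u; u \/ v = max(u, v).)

0.00

Gödel evaluation:
  (x -> x): 0.7 ≤ 0.7, so result = 1
  (y -> y): 0.8 ≤ 0.8, so result = 1
  ((x -> x) /\ (y -> y)) = min(1, 1) = 1
  (((x -> x) /\ (y -> y)) -> y): 1 > 0.8, so result = 0.8
  (x /\ (((x -> x) /\ (y -> y)) -> y)) = min(0.7, 0.8) = 0.7
  ~x: Gödel ¬ of 0.7 = 0 (operand ≠ 0)
  (~x -> y): 0 ≤ 0.8, so result = 1
  (x -> (~x -> y)): 0.7 ≤ 1, so result = 1
  ((x /\ (((x -> x) /\ (y -> y)) -> y)) \/ (x -> (~x -> y))) = max(0.7, 1) = 1
  ~((x /\ (((x -> x) /\ (y -> y)) -> y)) \/ (x -> (~x -> y))): Gödel ¬ of 1 = 0 (operand ≠ 0)
  Gödel value = 0
Łukasiewicz evaluation:
  (x -> x): min(1, 1 − 0.7 + 0.7) = 1
  (y -> y): min(1, 1 − 0.8 + 0.8) = 1
  ((x -> x) /\ (y -> y)) = min(1, 1) = 1
  (((x -> x) /\ (y -> y)) -> y): min(1, 1 − 1 + 0.8) = 0.8
  (x /\ (((x -> x) /\ (y -> y)) -> y)) = min(0.7, 0.8) = 0.7
  ~x: Łukasiewicz ¬ gives 1 − 0.7 = 0.3
  (~x -> y): min(1, 1 − 0.3 + 0.8) = 1
  (x -> (~x -> y)): min(1, 1 − 0.7 + 1) = 1
  ((x /\ (((x -> x) /\ (y -> y)) -> y)) \/ (x -> (~x -> y))) = max(0.7, 1) = 1
  ~((x /\ (((x -> x) /\ (y -> y)) -> y)) \/ (x -> (~x -> y))): Łukasiewicz ¬ gives 1 − 1 = 0
  Łukasiewicz value = 0
Difference: 0 − 0 = 0.00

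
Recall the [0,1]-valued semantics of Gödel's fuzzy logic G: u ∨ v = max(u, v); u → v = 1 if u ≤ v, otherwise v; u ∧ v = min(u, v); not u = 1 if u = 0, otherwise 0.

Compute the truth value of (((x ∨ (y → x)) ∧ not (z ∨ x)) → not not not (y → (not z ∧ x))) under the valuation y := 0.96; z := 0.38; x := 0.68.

1.00

(y → x): 0.96 > 0.68, so result = 0.68
(x ∨ (y → x)) = max(0.68, 0.68) = 0.68
(z ∨ x) = max(0.38, 0.68) = 0.68
not (z ∨ x): Gödel ¬ of 0.68 = 0 (operand ≠ 0)
((x ∨ (y → x)) ∧ not (z ∨ x)) = min(0.68, 0) = 0
not z: Gödel ¬ of 0.38 = 0 (operand ≠ 0)
(not z ∧ x) = min(0, 0.68) = 0
(y → (not z ∧ x)): 0.96 > 0, so result = 0
not (y → (not z ∧ x)): Gödel ¬ of 0 = 1 (operand is 0)
not not (y → (not z ∧ x)): Gödel ¬ of 1 = 0 (operand ≠ 0)
not not not (y → (not z ∧ x)): Gödel ¬ of 0 = 1 (operand is 0)
(((x ∨ (y → x)) ∧ not (z ∨ x)) → not not not (y → (not z ∧ x))): 0 ≤ 1, so result = 1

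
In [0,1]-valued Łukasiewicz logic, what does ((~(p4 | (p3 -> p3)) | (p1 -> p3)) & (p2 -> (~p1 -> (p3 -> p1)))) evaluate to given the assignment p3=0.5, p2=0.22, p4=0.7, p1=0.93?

0.57

(p3 -> p3): min(1, 1 − 0.5 + 0.5) = 1
(p4 | (p3 -> p3)) = max(0.7, 1) = 1
~(p4 | (p3 -> p3)): Łukasiewicz ¬ gives 1 − 1 = 0
(p1 -> p3): min(1, 1 − 0.93 + 0.5) = 0.57
(~(p4 | (p3 -> p3)) | (p1 -> p3)) = max(0, 0.57) = 0.57
~p1: Łukasiewicz ¬ gives 1 − 0.93 = 0.07
(p3 -> p1): min(1, 1 − 0.5 + 0.93) = 1
(~p1 -> (p3 -> p1)): min(1, 1 − 0.07 + 1) = 1
(p2 -> (~p1 -> (p3 -> p1))): min(1, 1 − 0.22 + 1) = 1
((~(p4 | (p3 -> p3)) | (p1 -> p3)) & (p2 -> (~p1 -> (p3 -> p1)))) = min(0.57, 1) = 0.57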